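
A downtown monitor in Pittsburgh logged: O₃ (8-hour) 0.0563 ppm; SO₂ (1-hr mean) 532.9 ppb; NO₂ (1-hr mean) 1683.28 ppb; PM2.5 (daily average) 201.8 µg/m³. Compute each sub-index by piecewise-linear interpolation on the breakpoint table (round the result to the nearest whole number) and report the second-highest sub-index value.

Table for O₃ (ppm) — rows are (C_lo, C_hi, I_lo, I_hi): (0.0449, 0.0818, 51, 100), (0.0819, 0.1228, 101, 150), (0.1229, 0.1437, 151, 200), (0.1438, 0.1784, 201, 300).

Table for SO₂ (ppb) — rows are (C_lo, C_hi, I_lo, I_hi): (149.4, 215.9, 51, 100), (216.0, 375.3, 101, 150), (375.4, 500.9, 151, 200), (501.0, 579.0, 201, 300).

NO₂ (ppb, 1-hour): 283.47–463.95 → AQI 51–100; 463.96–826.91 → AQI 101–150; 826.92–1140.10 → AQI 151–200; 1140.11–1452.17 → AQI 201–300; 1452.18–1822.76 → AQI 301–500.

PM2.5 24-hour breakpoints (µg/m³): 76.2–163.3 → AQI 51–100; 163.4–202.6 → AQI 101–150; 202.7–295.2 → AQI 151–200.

241

O₃: row 0.0449–0.0818 (AQI 51–100). (100−51)·(0.0563−0.0449)/(0.0818−0.0449) + 51 = 49·0.0114/0.0369 + 51 ≈ 66.14 → 66.
SO₂: 532.9 ∈ [501.0, 579.0] ↔ index [201, 300].
201 + (532.9−501.0)·(300−201)/(579.0−501.0) = 201 + 31.9·99/78.0 ≈ 241.49, so AQI = 241.
NO₂: 1683.28 ∈ [1452.18, 1822.76] ↔ index [301, 500].
301 + (1683.28−1452.18)·(500−301)/(1822.76−1452.18) = 301 + 231.10·199/370.58 ≈ 425.10, so AQI = 425.
PM2.5: 201.8 ∈ [163.4, 202.6] ↔ index [101, 150].
101 + (201.8−163.4)·(150−101)/(202.6−163.4) = 101 + 38.4·49/39.2 ≈ 149.00, so AQI = 149.
Sub-indices: O₃→66, SO₂→241, NO₂→425, PM2.5→149. Ranked high→low: 425, 241, 149, 66. Second-highest sub-index = 241.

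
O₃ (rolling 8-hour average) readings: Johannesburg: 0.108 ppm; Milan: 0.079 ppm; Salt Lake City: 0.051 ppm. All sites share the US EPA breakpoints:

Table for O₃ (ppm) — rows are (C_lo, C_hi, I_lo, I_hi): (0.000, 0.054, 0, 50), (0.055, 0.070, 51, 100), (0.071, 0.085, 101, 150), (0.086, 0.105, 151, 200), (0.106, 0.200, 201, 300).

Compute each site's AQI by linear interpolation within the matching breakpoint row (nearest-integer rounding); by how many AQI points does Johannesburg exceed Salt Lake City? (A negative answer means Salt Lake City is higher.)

156

Johannesburg 0.108: bracket 0.106–0.200 → index 201–300; slope 99/0.094, offset 0.002.
AQI = 201 + 99/0.094·0.002 ≈ 203.11 ⇒ 203.
Milan: 0.079 ∈ [0.071, 0.085] ↔ index [101, 150].
101 + (0.079−0.071)·(150−101)/(0.085−0.071) = 101 + 0.008·49/0.014 ≈ 129.00, so AQI = 129.
Salt Lake City: 0.051 lies in 0.000–0.054, so I_lo=0, I_hi=50, C_lo=0.000, C_hi=0.054.
(50−0)/(0.054−0.000) × (0.051−0.000) + 0 = 50/0.054 × 0.051 + 0 ≈ 47.22 → 47.
AQIs: Johannesburg=203, Milan=129, Salt Lake City=47. Johannesburg (203) − Salt Lake City (47) = 156.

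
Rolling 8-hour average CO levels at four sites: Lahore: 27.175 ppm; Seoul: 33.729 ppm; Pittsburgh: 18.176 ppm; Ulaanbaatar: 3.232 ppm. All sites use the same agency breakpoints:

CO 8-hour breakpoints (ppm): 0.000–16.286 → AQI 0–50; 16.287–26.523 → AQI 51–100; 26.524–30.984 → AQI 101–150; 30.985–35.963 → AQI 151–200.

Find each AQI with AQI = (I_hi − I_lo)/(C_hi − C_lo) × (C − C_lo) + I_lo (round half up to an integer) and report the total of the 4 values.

356

Lahore: 27.175 lies in 26.524–30.984, so I_lo=101, I_hi=150, C_lo=26.524, C_hi=30.984.
(150−101)/(30.984−26.524) × (27.175−26.524) + 101 = 49/4.460 × 0.651 + 101 ≈ 108.15 → 108.
Seoul: 33.729 ∈ [30.985, 35.963] ↔ index [151, 200].
151 + (33.729−30.985)·(200−151)/(35.963−30.985) = 151 + 2.744·49/4.978 ≈ 178.01, so AQI = 178.
Pittsburgh: 18.176 lies in 16.287–26.523, so I_lo=51, I_hi=100, C_lo=16.287, C_hi=26.523.
(100−51)/(26.523−16.287) × (18.176−16.287) + 51 = 49/10.236 × 1.889 + 51 ≈ 60.04 → 60.
Ulaanbaatar 3.232: bracket 0.000–16.286 → index 0–50; slope 50/16.286, offset 3.232.
AQI = 0 + 50/16.286·3.232 ≈ 9.92 ⇒ 10.
AQIs: Lahore=108, Seoul=178, Pittsburgh=60, Ulaanbaatar=10. Sum = 108 + 178 + 60 + 10 = 356.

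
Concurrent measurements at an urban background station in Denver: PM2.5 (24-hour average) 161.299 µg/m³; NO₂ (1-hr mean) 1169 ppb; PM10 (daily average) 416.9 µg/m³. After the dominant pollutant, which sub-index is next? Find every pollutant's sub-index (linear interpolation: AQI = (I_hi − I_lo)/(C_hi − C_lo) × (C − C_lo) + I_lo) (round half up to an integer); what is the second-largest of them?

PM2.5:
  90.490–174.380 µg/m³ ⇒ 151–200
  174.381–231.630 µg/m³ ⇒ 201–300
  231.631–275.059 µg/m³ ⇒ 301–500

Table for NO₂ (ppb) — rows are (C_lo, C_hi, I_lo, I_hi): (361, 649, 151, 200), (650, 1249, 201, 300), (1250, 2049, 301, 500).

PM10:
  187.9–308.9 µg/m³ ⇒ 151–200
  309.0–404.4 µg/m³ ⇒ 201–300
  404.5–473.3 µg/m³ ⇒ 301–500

287

PM2.5: row 90.490–174.380 (AQI 151–200). (200−151)·(161.299−90.490)/(174.380−90.490) + 151 = 49·70.809/83.890 + 151 ≈ 192.36 → 192.
NO₂: row 650–1249 (AQI 201–300). (300−201)·(1169−650)/(1249−650) + 201 = 99·519/599 + 201 ≈ 286.78 → 287.
PM10: 416.9 lies in 404.5–473.3, so I_lo=301, I_hi=500, C_lo=404.5, C_hi=473.3.
(500−301)/(473.3−404.5) × (416.9−404.5) + 301 = 199/68.8 × 12.4 + 301 ≈ 336.87 → 337.
Sub-indices: PM2.5→192, NO₂→287, PM10→337. Ranked high→low: 337, 287, 192. Second-highest sub-index = 287.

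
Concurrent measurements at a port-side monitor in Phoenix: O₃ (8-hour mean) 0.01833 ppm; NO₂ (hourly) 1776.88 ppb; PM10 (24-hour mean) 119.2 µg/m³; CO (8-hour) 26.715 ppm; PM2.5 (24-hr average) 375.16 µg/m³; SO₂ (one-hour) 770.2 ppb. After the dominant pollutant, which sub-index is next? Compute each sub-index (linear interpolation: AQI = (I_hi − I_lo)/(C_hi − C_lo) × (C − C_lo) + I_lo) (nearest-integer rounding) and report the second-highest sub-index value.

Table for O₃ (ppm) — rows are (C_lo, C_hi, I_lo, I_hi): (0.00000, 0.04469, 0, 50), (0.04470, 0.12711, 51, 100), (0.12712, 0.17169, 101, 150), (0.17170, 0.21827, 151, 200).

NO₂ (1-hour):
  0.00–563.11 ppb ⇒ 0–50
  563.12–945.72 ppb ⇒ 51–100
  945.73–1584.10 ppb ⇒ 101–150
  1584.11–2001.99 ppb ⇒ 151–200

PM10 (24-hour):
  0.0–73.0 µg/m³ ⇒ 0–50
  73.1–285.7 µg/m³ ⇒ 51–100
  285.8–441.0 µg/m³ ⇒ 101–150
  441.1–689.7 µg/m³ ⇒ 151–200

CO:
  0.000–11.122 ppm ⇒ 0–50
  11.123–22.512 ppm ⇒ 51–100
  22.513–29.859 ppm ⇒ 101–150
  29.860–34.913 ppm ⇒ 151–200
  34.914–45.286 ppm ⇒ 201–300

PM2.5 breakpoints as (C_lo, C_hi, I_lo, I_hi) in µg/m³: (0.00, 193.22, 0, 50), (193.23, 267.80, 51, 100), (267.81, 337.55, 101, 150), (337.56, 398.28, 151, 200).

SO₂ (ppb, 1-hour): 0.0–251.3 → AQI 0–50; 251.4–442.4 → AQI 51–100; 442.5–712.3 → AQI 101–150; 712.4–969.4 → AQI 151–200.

O₃: 0.01833 lies in 0.00000–0.04469, so I_lo=0, I_hi=50, C_lo=0.00000, C_hi=0.04469.
(50−0)/(0.04469−0.00000) × (0.01833−0.00000) + 0 = 50/0.04469 × 0.01833 + 0 ≈ 20.51 → 21.
NO₂: 1776.88 ∈ [1584.11, 2001.99] ↔ index [151, 200].
151 + (1776.88−1584.11)·(200−151)/(2001.99−1584.11) = 151 + 192.77·49/417.88 ≈ 173.60, so AQI = 174.
PM10: row 73.1–285.7 (AQI 51–100). (100−51)·(119.2−73.1)/(285.7−73.1) + 51 = 49·46.1/212.6 + 51 ≈ 61.63 → 62.
CO: 26.715 ∈ [22.513, 29.859] ↔ index [101, 150].
101 + (26.715−22.513)·(150−101)/(29.859−22.513) = 101 + 4.202·49/7.346 ≈ 129.03, so AQI = 129.
PM2.5 375.16: bracket 337.56–398.28 → index 151–200; slope 49/60.72, offset 37.60.
AQI = 151 + 49/60.72·37.60 ≈ 181.34 ⇒ 181.
SO₂ 770.2: bracket 712.4–969.4 → index 151–200; slope 49/257.0, offset 57.8.
AQI = 151 + 49/257.0·57.8 ≈ 162.02 ⇒ 162.
Sub-indices: O₃→21, NO₂→174, PM10→62, CO→129, PM2.5→181, SO₂→162. Ranked high→low: 181, 174, 162, 129, 62, 21. Second-highest sub-index = 174.

174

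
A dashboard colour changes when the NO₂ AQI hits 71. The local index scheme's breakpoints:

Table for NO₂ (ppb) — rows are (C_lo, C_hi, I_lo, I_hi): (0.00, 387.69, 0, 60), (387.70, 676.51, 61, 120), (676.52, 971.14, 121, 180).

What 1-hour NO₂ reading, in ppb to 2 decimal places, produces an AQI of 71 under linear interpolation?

436.65

AQI 71 lies in the 61–120 band, which corresponds to 387.70–676.51 ppb.
C = 387.70 + (71−61)×(676.51−387.70)/(120−61) = 387.70 + 10×288.81/59 ≈ 436.6508 ppb → 436.65 ppb to 2 dp.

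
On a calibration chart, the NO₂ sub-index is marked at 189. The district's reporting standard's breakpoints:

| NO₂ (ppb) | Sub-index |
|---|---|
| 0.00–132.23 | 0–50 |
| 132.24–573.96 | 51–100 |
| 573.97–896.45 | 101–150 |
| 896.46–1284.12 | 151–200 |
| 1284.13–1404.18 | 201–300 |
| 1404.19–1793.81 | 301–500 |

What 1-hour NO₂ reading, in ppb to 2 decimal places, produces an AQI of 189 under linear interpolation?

1197.09

AQI 189 lies in the 151–200 band, which corresponds to 896.46–1284.12 ppb.
C = 896.46 + (189−151)×(1284.12−896.46)/(200−151) = 896.46 + 38×387.66/49 ≈ 1197.0943 ppb → 1197.09 ppb to 2 dp.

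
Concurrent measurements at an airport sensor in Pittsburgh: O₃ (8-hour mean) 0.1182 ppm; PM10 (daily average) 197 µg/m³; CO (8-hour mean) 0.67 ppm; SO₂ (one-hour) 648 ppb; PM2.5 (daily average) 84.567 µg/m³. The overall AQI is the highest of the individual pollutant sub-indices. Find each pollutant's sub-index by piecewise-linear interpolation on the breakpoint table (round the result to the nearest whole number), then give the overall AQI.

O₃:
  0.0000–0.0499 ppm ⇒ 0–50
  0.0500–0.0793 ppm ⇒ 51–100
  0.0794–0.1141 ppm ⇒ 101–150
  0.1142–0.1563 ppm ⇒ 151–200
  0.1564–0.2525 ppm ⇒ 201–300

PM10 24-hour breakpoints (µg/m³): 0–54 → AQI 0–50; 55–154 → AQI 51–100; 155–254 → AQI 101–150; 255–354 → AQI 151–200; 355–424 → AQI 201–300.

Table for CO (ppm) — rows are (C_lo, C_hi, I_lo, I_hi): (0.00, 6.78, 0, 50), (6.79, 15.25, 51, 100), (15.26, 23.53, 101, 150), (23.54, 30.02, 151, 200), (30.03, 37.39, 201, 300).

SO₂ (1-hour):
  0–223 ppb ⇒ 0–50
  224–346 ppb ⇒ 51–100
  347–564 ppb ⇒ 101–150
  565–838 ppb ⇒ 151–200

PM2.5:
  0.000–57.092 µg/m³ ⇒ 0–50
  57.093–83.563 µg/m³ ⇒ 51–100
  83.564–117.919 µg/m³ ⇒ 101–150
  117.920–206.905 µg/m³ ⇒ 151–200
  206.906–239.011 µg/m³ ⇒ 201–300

166

O₃ 0.1182: bracket 0.1142–0.1563 → index 151–200; slope 49/0.0421, offset 0.0040.
AQI = 151 + 49/0.0421·0.0040 ≈ 155.66 ⇒ 156.
PM10 197: bracket 155–254 → index 101–150; slope 49/99, offset 42.
AQI = 101 + 49/99·42 ≈ 121.79 ⇒ 122.
CO: 0.67 lies in 0.00–6.78, so I_lo=0, I_hi=50, C_lo=0.00, C_hi=6.78.
(50−0)/(6.78−0.00) × (0.67−0.00) + 0 = 50/6.78 × 0.67 + 0 ≈ 4.94 → 5.
SO₂ 648: bracket 565–838 → index 151–200; slope 49/273, offset 83.
AQI = 151 + 49/273·83 ≈ 165.90 ⇒ 166.
PM2.5 84.567: bracket 83.564–117.919 → index 101–150; slope 49/34.355, offset 1.003.
AQI = 101 + 49/34.355·1.003 ≈ 102.43 ⇒ 102.
Sub-indices: O₃→156, PM10→122, CO→5, SO₂→166, PM2.5→102. Overall AQI = max = 166; dominant pollutant is SO₂.
AQI 166: Unhealthy.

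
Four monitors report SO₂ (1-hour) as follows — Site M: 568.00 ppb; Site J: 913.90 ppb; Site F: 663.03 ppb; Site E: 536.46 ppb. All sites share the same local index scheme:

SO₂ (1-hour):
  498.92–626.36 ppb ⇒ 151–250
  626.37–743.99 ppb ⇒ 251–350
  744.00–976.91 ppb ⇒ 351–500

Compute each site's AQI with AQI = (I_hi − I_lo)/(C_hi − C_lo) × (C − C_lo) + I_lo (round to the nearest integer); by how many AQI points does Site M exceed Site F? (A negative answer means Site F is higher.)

Site M: 568.00 lies in 498.92–626.36, so I_lo=151, I_hi=250, C_lo=498.92, C_hi=626.36.
(250−151)/(626.36−498.92) × (568.00−498.92) + 151 = 99/127.44 × 69.08 + 151 ≈ 204.66 → 205.
Site J: row 744.00–976.91 (AQI 351–500). (500−351)·(913.90−744.00)/(976.91−744.00) + 351 = 149·169.90/232.91 + 351 ≈ 459.69 → 460.
Site F: 663.03 ∈ [626.37, 743.99] ↔ index [251, 350].
251 + (663.03−626.37)·(350−251)/(743.99−626.37) = 251 + 36.66·99/117.62 ≈ 281.86, so AQI = 282.
Site E 536.46: bracket 498.92–626.36 → index 151–250; slope 99/127.44, offset 37.54.
AQI = 151 + 99/127.44·37.54 ≈ 180.16 ⇒ 180.
AQIs: Site M=205, Site J=460, Site F=282, Site E=180. Site M (205) − Site F (282) = -77.

-77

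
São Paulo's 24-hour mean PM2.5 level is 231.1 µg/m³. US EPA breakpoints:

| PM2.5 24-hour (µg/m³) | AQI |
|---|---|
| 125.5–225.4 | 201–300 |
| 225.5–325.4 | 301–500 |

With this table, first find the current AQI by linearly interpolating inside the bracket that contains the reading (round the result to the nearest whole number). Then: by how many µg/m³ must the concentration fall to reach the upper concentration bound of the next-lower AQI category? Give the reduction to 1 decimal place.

5.7

PM2.5: 231.1 lies in 225.5–325.4, so I_lo=301, I_hi=500, C_lo=225.5, C_hi=325.4.
(500−301)/(325.4−225.5) × (231.1−225.5) + 301 = 199/99.9 × 5.6 + 301 ≈ 312.16 → 312.
Current AQI 312 is in the Hazardous range (301–500). The next-lower category tops out at AQI 300, whose upper concentration bound is 225.4 µg/m³.
Reduction needed = 231.1 − 225.4 = 5.7 µg/m³.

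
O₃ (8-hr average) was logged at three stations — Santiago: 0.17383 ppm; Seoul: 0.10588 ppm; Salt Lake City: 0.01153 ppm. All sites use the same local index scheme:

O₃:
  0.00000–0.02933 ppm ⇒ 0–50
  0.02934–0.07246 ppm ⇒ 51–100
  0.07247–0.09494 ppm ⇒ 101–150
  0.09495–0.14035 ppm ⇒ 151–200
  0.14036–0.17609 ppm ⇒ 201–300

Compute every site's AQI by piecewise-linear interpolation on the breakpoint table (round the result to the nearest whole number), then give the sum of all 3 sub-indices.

Santiago: 0.17383 ∈ [0.14036, 0.17609] ↔ index [201, 300].
201 + (0.17383−0.14036)·(300−201)/(0.17609−0.14036) = 201 + 0.03347·99/0.03573 ≈ 293.74, so AQI = 294.
Seoul 0.10588: bracket 0.09495–0.14035 → index 151–200; slope 49/0.04540, offset 0.01093.
AQI = 151 + 49/0.04540·0.01093 ≈ 162.80 ⇒ 163.
Salt Lake City 0.01153: bracket 0.00000–0.02933 → index 0–50; slope 50/0.02933, offset 0.01153.
AQI = 0 + 50/0.02933·0.01153 ≈ 19.66 ⇒ 20.
AQIs: Santiago=294, Seoul=163, Salt Lake City=20. Sum = 294 + 163 + 20 = 477.

477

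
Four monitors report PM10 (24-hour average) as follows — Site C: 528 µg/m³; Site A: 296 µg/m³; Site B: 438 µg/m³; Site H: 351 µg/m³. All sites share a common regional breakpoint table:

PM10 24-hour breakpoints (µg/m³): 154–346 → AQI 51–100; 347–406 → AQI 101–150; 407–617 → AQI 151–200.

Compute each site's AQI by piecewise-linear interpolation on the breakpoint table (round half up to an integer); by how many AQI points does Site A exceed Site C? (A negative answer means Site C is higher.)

-92

Site C: 528 lies in 407–617, so I_lo=151, I_hi=200, C_lo=407, C_hi=617.
(200−151)/(617−407) × (528−407) + 151 = 49/210 × 121 + 151 ≈ 179.23 → 179.
Site A: 296 ∈ [154, 346] ↔ index [51, 100].
51 + (296−154)·(100−51)/(346−154) = 51 + 142·49/192 ≈ 87.24, so AQI = 87.
Site B: row 407–617 (AQI 151–200). (200−151)·(438−407)/(617−407) + 151 = 49·31/210 + 151 ≈ 158.23 → 158.
Site H: 351 ∈ [347, 406] ↔ index [101, 150].
101 + (351−347)·(150−101)/(406−347) = 101 + 4·49/59 ≈ 104.32, so AQI = 104.
AQIs: Site C=179, Site A=87, Site B=158, Site H=104. Site A (87) − Site C (179) = -92.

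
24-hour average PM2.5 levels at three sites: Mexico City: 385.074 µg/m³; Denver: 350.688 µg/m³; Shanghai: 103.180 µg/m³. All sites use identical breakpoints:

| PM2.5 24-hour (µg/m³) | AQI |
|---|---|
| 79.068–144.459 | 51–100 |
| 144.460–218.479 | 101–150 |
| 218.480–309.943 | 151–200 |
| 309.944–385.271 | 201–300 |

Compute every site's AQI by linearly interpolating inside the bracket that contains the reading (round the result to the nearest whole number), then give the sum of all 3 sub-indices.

Mexico City: 385.074 ∈ [309.944, 385.271] ↔ index [201, 300].
201 + (385.074−309.944)·(300−201)/(385.271−309.944) = 201 + 75.130·99/75.327 ≈ 299.74, so AQI = 300.
Denver: 350.688 ∈ [309.944, 385.271] ↔ index [201, 300].
201 + (350.688−309.944)·(300−201)/(385.271−309.944) = 201 + 40.744·99/75.327 ≈ 254.55, so AQI = 255.
Shanghai: 103.180 ∈ [79.068, 144.459] ↔ index [51, 100].
51 + (103.180−79.068)·(100−51)/(144.459−79.068) = 51 + 24.112·49/65.391 ≈ 69.07, so AQI = 69.
AQIs: Mexico City=300, Denver=255, Shanghai=69. Sum = 300 + 255 + 69 = 624.

624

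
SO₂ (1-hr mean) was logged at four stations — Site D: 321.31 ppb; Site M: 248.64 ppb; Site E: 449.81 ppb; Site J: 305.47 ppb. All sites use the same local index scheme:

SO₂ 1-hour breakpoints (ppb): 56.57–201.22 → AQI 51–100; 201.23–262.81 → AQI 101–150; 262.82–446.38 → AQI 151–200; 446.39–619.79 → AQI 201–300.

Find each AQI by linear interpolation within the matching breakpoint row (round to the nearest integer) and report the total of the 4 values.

671

Site D 321.31: bracket 262.82–446.38 → index 151–200; slope 49/183.56, offset 58.49.
AQI = 151 + 49/183.56·58.49 ≈ 166.61 ⇒ 167.
Site M 248.64: bracket 201.23–262.81 → index 101–150; slope 49/61.58, offset 47.41.
AQI = 101 + 49/61.58·47.41 ≈ 138.72 ⇒ 139.
Site E: row 446.39–619.79 (AQI 201–300). (300−201)·(449.81−446.39)/(619.79−446.39) + 201 = 99·3.42/173.40 + 201 ≈ 202.95 → 203.
Site J: 305.47 ∈ [262.82, 446.38] ↔ index [151, 200].
151 + (305.47−262.82)·(200−151)/(446.38−262.82) = 151 + 42.65·49/183.56 ≈ 162.39, so AQI = 162.
AQIs: Site D=167, Site M=139, Site E=203, Site J=162. Sum = 167 + 139 + 203 + 162 = 671.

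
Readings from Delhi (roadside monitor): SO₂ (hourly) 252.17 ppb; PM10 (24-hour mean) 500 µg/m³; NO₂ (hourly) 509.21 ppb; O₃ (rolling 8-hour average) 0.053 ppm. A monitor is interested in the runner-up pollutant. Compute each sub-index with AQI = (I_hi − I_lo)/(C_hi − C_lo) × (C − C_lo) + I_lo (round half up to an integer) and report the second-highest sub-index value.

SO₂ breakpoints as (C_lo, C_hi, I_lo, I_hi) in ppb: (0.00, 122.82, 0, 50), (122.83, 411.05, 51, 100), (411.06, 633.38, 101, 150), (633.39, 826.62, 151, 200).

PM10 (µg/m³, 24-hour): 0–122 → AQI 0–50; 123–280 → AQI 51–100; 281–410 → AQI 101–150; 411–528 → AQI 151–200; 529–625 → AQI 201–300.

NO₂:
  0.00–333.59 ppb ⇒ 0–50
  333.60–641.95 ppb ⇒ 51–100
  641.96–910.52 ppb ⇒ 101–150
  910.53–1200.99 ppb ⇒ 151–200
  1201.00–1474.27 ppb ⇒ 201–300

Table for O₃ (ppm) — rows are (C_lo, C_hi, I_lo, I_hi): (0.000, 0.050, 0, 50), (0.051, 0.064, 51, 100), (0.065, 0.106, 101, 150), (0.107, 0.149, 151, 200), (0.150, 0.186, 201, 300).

SO₂: 252.17 lies in 122.83–411.05, so I_lo=51, I_hi=100, C_lo=122.83, C_hi=411.05.
(100−51)/(411.05−122.83) × (252.17−122.83) + 51 = 49/288.22 × 129.34 + 51 ≈ 72.99 → 73.
PM10: 500 ∈ [411, 528] ↔ index [151, 200].
151 + (500−411)·(200−151)/(528−411) = 151 + 89·49/117 ≈ 188.27, so AQI = 188.
NO₂: row 333.60–641.95 (AQI 51–100). (100−51)·(509.21−333.60)/(641.95−333.60) + 51 = 49·175.61/308.35 + 51 ≈ 78.91 → 79.
O₃: 0.053 ∈ [0.051, 0.064] ↔ index [51, 100].
51 + (0.053−0.051)·(100−51)/(0.064−0.051) = 51 + 0.002·49/0.013 ≈ 58.54, so AQI = 59.
Sub-indices: SO₂→73, PM10→188, NO₂→79, O₃→59. Ranked high→low: 188, 79, 73, 59. Second-highest sub-index = 79.

79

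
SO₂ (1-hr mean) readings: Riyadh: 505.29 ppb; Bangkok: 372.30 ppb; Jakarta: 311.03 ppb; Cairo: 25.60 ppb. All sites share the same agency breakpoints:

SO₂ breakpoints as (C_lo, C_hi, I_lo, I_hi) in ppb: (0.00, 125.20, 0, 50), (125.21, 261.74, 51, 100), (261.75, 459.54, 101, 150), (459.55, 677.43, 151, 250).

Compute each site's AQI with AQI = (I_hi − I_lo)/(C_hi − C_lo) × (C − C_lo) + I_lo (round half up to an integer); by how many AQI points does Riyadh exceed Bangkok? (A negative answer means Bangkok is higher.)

44

Riyadh: 505.29 ∈ [459.55, 677.43] ↔ index [151, 250].
151 + (505.29−459.55)·(250−151)/(677.43−459.55) = 151 + 45.74·99/217.88 ≈ 171.78, so AQI = 172.
Bangkok 372.30: bracket 261.75–459.54 → index 101–150; slope 49/197.79, offset 110.55.
AQI = 101 + 49/197.79·110.55 ≈ 128.39 ⇒ 128.
Jakarta: row 261.75–459.54 (AQI 101–150). (150−101)·(311.03−261.75)/(459.54−261.75) + 101 = 49·49.28/197.79 + 101 ≈ 113.21 → 113.
Cairo: 25.60 ∈ [0.00, 125.20] ↔ index [0, 50].
0 + (25.60−0.00)·(50−0)/(125.20−0.00) = 0 + 25.60·50/125.20 ≈ 10.22, so AQI = 10.
AQIs: Riyadh=172, Bangkok=128, Jakarta=113, Cairo=10. Riyadh (172) − Bangkok (128) = 44.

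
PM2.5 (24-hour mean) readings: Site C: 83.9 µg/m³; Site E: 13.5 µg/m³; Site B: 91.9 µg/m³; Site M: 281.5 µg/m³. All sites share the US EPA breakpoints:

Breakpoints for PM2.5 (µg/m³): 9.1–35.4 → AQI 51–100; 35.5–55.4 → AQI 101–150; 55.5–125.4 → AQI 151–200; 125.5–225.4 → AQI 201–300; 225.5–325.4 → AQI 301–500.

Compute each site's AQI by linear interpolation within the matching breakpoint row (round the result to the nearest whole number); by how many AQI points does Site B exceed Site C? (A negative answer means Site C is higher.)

Site C: 83.9 ∈ [55.5, 125.4] ↔ index [151, 200].
151 + (83.9−55.5)·(200−151)/(125.4−55.5) = 151 + 28.4·49/69.9 ≈ 170.91, so AQI = 171.
Site E: row 9.1–35.4 (AQI 51–100). (100−51)·(13.5−9.1)/(35.4−9.1) + 51 = 49·4.4/26.3 + 51 ≈ 59.20 → 59.
Site B: 91.9 ∈ [55.5, 125.4] ↔ index [151, 200].
151 + (91.9−55.5)·(200−151)/(125.4−55.5) = 151 + 36.4·49/69.9 ≈ 176.52, so AQI = 177.
Site M: 281.5 lies in 225.5–325.4, so I_lo=301, I_hi=500, C_lo=225.5, C_hi=325.4.
(500−301)/(325.4−225.5) × (281.5−225.5) + 301 = 199/99.9 × 56.0 + 301 ≈ 412.55 → 413.
AQIs: Site C=171, Site E=59, Site B=177, Site M=413. Site B (177) − Site C (171) = 6.

6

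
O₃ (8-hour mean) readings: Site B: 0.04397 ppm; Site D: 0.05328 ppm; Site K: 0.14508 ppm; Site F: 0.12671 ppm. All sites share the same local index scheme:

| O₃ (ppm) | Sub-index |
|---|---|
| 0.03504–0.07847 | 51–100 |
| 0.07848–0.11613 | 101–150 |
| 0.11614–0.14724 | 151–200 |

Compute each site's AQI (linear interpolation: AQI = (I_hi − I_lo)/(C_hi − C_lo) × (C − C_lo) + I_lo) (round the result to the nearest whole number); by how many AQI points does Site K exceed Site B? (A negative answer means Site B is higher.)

Site B: 0.04397 ∈ [0.03504, 0.07847] ↔ index [51, 100].
51 + (0.04397−0.03504)·(100−51)/(0.07847−0.03504) = 51 + 0.00893·49/0.04343 ≈ 61.08, so AQI = 61.
Site D 0.05328: bracket 0.03504–0.07847 → index 51–100; slope 49/0.04343, offset 0.01824.
AQI = 51 + 49/0.04343·0.01824 ≈ 71.58 ⇒ 72.
Site K: row 0.11614–0.14724 (AQI 151–200). (200−151)·(0.14508−0.11614)/(0.14724−0.11614) + 151 = 49·0.02894/0.03110 + 151 ≈ 196.60 → 197.
Site F: 0.12671 ∈ [0.11614, 0.14724] ↔ index [151, 200].
151 + (0.12671−0.11614)·(200−151)/(0.14724−0.11614) = 151 + 0.01057·49/0.03110 ≈ 167.65, so AQI = 168.
AQIs: Site B=61, Site D=72, Site K=197, Site F=168. Site K (197) − Site B (61) = 136.

136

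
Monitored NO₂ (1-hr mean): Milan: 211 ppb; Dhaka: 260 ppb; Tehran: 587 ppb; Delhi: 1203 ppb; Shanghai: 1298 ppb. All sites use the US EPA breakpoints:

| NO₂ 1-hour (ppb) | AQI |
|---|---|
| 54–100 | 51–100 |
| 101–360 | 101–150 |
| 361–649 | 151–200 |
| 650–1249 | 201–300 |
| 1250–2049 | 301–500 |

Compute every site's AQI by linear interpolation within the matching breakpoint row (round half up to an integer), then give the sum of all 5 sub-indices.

Milan: row 101–360 (AQI 101–150). (150−101)·(211−101)/(360−101) + 101 = 49·110/259 + 101 ≈ 121.81 → 122.
Dhaka: 260 ∈ [101, 360] ↔ index [101, 150].
101 + (260−101)·(150−101)/(360−101) = 101 + 159·49/259 ≈ 131.08, so AQI = 131.
Tehran: 587 ∈ [361, 649] ↔ index [151, 200].
151 + (587−361)·(200−151)/(649−361) = 151 + 226·49/288 ≈ 189.45, so AQI = 189.
Delhi: row 650–1249 (AQI 201–300). (300−201)·(1203−650)/(1249−650) + 201 = 99·553/599 + 201 ≈ 292.40 → 292.
Shanghai: 1298 lies in 1250–2049, so I_lo=301, I_hi=500, C_lo=1250, C_hi=2049.
(500−301)/(2049−1250) × (1298−1250) + 301 = 199/799 × 48 + 301 ≈ 312.95 → 313.
AQIs: Milan=122, Dhaka=131, Tehran=189, Delhi=292, Shanghai=313. Sum = 122 + 131 + 189 + 292 + 313 = 1047.

1047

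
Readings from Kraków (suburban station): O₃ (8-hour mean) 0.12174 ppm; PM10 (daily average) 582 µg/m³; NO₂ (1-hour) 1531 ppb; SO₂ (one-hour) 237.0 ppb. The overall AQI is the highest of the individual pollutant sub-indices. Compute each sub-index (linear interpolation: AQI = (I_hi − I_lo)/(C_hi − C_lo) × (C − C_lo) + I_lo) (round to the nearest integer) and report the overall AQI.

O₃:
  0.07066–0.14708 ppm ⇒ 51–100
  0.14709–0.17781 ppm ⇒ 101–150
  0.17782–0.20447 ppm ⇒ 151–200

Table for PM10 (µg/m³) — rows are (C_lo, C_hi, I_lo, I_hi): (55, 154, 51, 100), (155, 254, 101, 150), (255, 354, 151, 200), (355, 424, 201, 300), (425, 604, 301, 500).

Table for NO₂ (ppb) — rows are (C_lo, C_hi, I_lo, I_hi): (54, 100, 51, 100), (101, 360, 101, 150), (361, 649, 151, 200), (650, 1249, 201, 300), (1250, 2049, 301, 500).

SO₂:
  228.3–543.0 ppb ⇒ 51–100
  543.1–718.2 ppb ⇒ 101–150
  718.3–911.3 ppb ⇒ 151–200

476

O₃: row 0.07066–0.14708 (AQI 51–100). (100−51)·(0.12174−0.07066)/(0.14708−0.07066) + 51 = 49·0.05108/0.07642 + 51 ≈ 83.75 → 84.
PM10: row 425–604 (AQI 301–500). (500−301)·(582−425)/(604−425) + 301 = 199·157/179 + 301 ≈ 475.54 → 476.
NO₂: 1531 lies in 1250–2049, so I_lo=301, I_hi=500, C_lo=1250, C_hi=2049.
(500−301)/(2049−1250) × (1531−1250) + 301 = 199/799 × 281 + 301 ≈ 370.99 → 371.
SO₂: 237.0 ∈ [228.3, 543.0] ↔ index [51, 100].
51 + (237.0−228.3)·(100−51)/(543.0−228.3) = 51 + 8.7·49/314.7 ≈ 52.35, so AQI = 52.
Sub-indices: O₃→84, PM10→476, NO₂→371, SO₂→52. Overall AQI = max = 476; dominant pollutant is PM10.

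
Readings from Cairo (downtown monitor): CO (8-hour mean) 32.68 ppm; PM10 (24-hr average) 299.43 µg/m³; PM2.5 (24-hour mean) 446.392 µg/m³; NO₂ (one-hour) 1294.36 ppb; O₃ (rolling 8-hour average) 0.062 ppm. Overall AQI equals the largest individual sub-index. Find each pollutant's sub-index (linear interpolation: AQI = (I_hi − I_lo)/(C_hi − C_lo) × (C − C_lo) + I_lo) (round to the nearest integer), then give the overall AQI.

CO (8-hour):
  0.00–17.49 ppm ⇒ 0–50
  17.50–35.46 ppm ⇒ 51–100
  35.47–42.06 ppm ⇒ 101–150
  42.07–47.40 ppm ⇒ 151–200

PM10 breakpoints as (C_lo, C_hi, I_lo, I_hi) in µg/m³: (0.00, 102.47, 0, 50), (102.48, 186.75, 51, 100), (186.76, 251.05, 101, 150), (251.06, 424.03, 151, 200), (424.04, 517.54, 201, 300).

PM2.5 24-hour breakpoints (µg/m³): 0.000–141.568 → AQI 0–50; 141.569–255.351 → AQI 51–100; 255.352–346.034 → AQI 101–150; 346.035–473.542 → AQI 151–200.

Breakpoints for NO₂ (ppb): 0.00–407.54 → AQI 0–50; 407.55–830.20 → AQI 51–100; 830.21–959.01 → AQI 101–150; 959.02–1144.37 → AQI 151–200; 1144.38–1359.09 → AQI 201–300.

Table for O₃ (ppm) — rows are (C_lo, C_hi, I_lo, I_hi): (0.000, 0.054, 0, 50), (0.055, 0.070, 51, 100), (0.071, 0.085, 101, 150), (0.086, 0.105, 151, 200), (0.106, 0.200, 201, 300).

CO: row 17.50–35.46 (AQI 51–100). (100−51)·(32.68−17.50)/(35.46−17.50) + 51 = 49·15.18/17.96 + 51 ≈ 92.42 → 92.
PM10: 299.43 ∈ [251.06, 424.03] ↔ index [151, 200].
151 + (299.43−251.06)·(200−151)/(424.03−251.06) = 151 + 48.37·49/172.97 ≈ 164.70, so AQI = 165.
PM2.5: row 346.035–473.542 (AQI 151–200). (200−151)·(446.392−346.035)/(473.542−346.035) + 151 = 49·100.357/127.507 + 151 ≈ 189.57 → 190.
NO₂: 1294.36 lies in 1144.38–1359.09, so I_lo=201, I_hi=300, C_lo=1144.38, C_hi=1359.09.
(300−201)/(1359.09−1144.38) × (1294.36−1144.38) + 201 = 99/214.71 × 149.98 + 201 ≈ 270.15 → 270.
O₃: 0.062 lies in 0.055–0.070, so I_lo=51, I_hi=100, C_lo=0.055, C_hi=0.070.
(100−51)/(0.070−0.055) × (0.062−0.055) + 51 = 49/0.015 × 0.007 + 51 ≈ 73.87 → 74.
Sub-indices: CO→92, PM10→165, PM2.5→190, NO₂→270, O₃→74. Overall AQI = max = 270; dominant pollutant is NO₂.

270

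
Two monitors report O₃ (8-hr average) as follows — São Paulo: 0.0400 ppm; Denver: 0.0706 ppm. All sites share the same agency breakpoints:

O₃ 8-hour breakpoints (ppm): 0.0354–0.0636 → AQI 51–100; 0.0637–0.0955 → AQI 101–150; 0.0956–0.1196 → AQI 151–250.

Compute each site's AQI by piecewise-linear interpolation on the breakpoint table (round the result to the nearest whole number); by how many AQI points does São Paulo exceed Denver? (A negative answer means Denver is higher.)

-53

São Paulo 0.0400: bracket 0.0354–0.0636 → index 51–100; slope 49/0.0282, offset 0.0046.
AQI = 51 + 49/0.0282·0.0046 ≈ 58.99 ⇒ 59.
Denver: row 0.0637–0.0955 (AQI 101–150). (150−101)·(0.0706−0.0637)/(0.0955−0.0637) + 101 = 49·0.0069/0.0318 + 101 ≈ 111.63 → 112.
AQIs: São Paulo=59, Denver=112. São Paulo (59) − Denver (112) = -53.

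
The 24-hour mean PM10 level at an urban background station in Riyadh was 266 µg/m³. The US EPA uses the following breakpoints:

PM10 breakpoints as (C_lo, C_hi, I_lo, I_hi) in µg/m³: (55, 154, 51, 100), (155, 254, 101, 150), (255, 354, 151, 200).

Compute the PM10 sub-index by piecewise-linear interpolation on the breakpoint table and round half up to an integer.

156

PM10 266: bracket 255–354 → index 151–200; slope 49/99, offset 11.
AQI = 151 + 49/99·11 ≈ 156.44 ⇒ 156.
AQI 156 falls in the Unhealthy category.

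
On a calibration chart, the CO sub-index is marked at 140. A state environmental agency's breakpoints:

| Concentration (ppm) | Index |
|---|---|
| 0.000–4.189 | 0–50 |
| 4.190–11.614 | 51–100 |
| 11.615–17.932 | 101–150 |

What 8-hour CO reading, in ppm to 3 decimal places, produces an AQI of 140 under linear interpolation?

AQI 140 lies in the 101–150 band, which corresponds to 11.615–17.932 ppm.
C = 11.615 + (140−101)×(17.932−11.615)/(150−101) = 11.615 + 39×6.317/49 ≈ 16.64282 ppm → 16.643 ppm to 3 dp.

16.643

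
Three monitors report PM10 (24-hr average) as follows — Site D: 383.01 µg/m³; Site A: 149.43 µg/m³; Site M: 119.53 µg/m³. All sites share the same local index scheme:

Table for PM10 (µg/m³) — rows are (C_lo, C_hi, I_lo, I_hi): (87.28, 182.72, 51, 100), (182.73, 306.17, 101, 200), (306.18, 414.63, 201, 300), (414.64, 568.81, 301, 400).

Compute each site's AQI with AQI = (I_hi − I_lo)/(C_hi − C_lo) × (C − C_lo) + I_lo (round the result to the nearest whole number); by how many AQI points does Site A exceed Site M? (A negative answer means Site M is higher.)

Site D: 383.01 lies in 306.18–414.63, so I_lo=201, I_hi=300, C_lo=306.18, C_hi=414.63.
(300−201)/(414.63−306.18) × (383.01−306.18) + 201 = 99/108.45 × 76.83 + 201 ≈ 271.14 → 271.
Site A: 149.43 lies in 87.28–182.72, so I_lo=51, I_hi=100, C_lo=87.28, C_hi=182.72.
(100−51)/(182.72−87.28) × (149.43−87.28) + 51 = 49/95.44 × 62.15 + 51 ≈ 82.91 → 83.
Site M: 119.53 lies in 87.28–182.72, so I_lo=51, I_hi=100, C_lo=87.28, C_hi=182.72.
(100−51)/(182.72−87.28) × (119.53−87.28) + 51 = 49/95.44 × 32.25 + 51 ≈ 67.56 → 68.
AQIs: Site D=271, Site A=83, Site M=68. Site A (83) − Site M (68) = 15.

15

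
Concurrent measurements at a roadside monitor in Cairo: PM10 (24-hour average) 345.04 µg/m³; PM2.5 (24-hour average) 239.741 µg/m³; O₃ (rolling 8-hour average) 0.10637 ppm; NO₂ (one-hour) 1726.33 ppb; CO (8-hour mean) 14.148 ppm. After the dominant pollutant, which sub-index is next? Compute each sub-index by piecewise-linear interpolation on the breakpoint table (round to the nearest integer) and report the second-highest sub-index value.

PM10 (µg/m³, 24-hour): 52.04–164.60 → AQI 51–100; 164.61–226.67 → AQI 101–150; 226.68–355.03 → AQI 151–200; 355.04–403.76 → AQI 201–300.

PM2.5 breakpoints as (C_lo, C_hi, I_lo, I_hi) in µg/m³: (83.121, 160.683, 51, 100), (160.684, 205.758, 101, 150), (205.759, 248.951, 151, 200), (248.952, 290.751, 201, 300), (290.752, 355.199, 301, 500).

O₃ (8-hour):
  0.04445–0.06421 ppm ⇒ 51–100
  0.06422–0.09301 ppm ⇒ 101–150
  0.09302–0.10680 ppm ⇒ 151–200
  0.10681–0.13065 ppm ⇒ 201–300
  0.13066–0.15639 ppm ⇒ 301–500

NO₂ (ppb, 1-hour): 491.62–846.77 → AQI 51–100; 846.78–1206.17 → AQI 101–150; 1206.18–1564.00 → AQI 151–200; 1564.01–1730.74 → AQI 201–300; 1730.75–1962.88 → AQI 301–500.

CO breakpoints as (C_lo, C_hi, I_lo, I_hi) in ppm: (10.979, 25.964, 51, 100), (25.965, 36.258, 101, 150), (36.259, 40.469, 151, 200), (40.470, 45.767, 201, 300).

PM10: 345.04 ∈ [226.68, 355.03] ↔ index [151, 200].
151 + (345.04−226.68)·(200−151)/(355.03−226.68) = 151 + 118.36·49/128.35 ≈ 196.19, so AQI = 196.
PM2.5: row 205.759–248.951 (AQI 151–200). (200−151)·(239.741−205.759)/(248.951−205.759) + 151 = 49·33.982/43.192 + 151 ≈ 189.55 → 190.
O₃: 0.10637 ∈ [0.09302, 0.10680] ↔ index [151, 200].
151 + (0.10637−0.09302)·(200−151)/(0.10680−0.09302) = 151 + 0.01335·49/0.01378 ≈ 198.47, so AQI = 198.
NO₂ 1726.33: bracket 1564.01–1730.74 → index 201–300; slope 99/166.73, offset 162.32.
AQI = 201 + 99/166.73·162.32 ≈ 297.38 ⇒ 297.
CO: 14.148 ∈ [10.979, 25.964] ↔ index [51, 100].
51 + (14.148−10.979)·(100−51)/(25.964−10.979) = 51 + 3.169·49/14.985 ≈ 61.36, so AQI = 61.
Sub-indices: PM10→196, PM2.5→190, O₃→198, NO₂→297, CO→61. Ranked high→low: 297, 198, 196, 190, 61. Second-highest sub-index = 198.

198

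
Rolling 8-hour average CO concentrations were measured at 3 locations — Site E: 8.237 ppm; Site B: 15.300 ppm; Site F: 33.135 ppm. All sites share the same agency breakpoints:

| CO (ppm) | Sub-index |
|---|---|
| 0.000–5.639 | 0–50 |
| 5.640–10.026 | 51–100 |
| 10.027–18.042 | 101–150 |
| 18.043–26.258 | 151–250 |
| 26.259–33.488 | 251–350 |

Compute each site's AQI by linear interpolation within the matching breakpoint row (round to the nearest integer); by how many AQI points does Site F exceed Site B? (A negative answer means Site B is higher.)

212

Site E: 8.237 lies in 5.640–10.026, so I_lo=51, I_hi=100, C_lo=5.640, C_hi=10.026.
(100−51)/(10.026−5.640) × (8.237−5.640) + 51 = 49/4.386 × 2.597 + 51 ≈ 80.01 → 80.
Site B: 15.300 lies in 10.027–18.042, so I_lo=101, I_hi=150, C_lo=10.027, C_hi=18.042.
(150−101)/(18.042−10.027) × (15.300−10.027) + 101 = 49/8.015 × 5.273 + 101 ≈ 133.24 → 133.
Site F: 33.135 ∈ [26.259, 33.488] ↔ index [251, 350].
251 + (33.135−26.259)·(350−251)/(33.488−26.259) = 251 + 6.876·99/7.229 ≈ 345.17, so AQI = 345.
AQIs: Site E=80, Site B=133, Site F=345. Site F (345) − Site B (133) = 212.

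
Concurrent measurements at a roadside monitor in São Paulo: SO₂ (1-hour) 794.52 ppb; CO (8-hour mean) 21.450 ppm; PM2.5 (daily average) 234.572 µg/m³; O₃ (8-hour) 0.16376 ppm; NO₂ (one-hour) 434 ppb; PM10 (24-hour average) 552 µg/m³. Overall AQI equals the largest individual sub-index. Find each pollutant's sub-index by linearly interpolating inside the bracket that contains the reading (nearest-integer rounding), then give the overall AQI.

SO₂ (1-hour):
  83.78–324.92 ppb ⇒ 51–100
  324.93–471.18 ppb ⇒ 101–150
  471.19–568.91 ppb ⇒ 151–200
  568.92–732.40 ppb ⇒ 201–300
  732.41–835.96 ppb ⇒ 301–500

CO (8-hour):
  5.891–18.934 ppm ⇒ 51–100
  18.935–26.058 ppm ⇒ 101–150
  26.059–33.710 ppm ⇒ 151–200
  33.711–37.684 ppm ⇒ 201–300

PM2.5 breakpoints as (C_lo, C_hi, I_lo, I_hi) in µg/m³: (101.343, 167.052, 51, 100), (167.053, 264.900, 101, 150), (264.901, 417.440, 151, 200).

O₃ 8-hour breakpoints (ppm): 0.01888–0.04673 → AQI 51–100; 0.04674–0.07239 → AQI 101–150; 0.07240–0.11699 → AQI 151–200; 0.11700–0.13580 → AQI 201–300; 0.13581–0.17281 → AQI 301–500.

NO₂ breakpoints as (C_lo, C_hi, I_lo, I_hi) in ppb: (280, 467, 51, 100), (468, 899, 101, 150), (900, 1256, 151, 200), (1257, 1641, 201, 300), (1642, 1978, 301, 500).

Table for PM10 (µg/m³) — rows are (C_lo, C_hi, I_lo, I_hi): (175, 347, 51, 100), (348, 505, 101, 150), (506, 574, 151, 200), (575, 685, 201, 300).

451

SO₂: 794.52 lies in 732.41–835.96, so I_lo=301, I_hi=500, C_lo=732.41, C_hi=835.96.
(500−301)/(835.96−732.41) × (794.52−732.41) + 301 = 199/103.55 × 62.11 + 301 ≈ 420.36 → 420.
CO: 21.450 ∈ [18.935, 26.058] ↔ index [101, 150].
101 + (21.450−18.935)·(150−101)/(26.058−18.935) = 101 + 2.515·49/7.123 ≈ 118.30, so AQI = 118.
PM2.5: 234.572 lies in 167.053–264.900, so I_lo=101, I_hi=150, C_lo=167.053, C_hi=264.900.
(150−101)/(264.900−167.053) × (234.572−167.053) + 101 = 49/97.847 × 67.519 + 101 ≈ 134.81 → 135.
O₃: 0.16376 lies in 0.13581–0.17281, so I_lo=301, I_hi=500, C_lo=0.13581, C_hi=0.17281.
(500−301)/(0.17281−0.13581) × (0.16376−0.13581) + 301 = 199/0.03700 × 0.02795 + 301 ≈ 451.33 → 451.
NO₂: 434 ∈ [280, 467] ↔ index [51, 100].
51 + (434−280)·(100−51)/(467−280) = 51 + 154·49/187 ≈ 91.35, so AQI = 91.
PM10: 552 lies in 506–574, so I_lo=151, I_hi=200, C_lo=506, C_hi=574.
(200−151)/(574−506) × (552−506) + 151 = 49/68 × 46 + 151 ≈ 184.15 → 184.
Sub-indices: SO₂→420, CO→118, PM2.5→135, O₃→451, NO₂→91, PM10→184. Overall AQI = max = 451; dominant pollutant is O₃.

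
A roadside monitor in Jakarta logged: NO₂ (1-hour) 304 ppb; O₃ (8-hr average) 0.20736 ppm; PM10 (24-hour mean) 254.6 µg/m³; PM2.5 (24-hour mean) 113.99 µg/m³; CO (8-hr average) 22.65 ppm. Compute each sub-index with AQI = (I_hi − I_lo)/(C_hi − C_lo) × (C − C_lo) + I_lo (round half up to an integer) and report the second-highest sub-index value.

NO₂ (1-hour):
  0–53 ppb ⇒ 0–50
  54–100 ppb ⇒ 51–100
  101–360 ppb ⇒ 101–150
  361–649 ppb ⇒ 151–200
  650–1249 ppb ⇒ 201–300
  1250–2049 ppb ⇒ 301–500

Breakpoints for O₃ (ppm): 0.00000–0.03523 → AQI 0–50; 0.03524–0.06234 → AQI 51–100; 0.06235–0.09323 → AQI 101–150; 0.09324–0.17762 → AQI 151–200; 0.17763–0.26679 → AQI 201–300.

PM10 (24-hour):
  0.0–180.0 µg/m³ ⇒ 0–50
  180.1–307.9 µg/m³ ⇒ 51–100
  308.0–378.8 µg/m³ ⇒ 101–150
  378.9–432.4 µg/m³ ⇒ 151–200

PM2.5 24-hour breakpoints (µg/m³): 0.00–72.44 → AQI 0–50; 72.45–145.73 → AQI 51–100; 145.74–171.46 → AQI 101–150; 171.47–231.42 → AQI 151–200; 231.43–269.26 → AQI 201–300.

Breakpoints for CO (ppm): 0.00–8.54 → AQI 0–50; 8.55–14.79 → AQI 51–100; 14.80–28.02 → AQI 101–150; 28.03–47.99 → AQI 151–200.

NO₂ 304: bracket 101–360 → index 101–150; slope 49/259, offset 203.
AQI = 101 + 49/259·203 ≈ 139.41 ⇒ 139.
O₃ 0.20736: bracket 0.17763–0.26679 → index 201–300; slope 99/0.08916, offset 0.02973.
AQI = 201 + 99/0.08916·0.02973 ≈ 234.01 ⇒ 234.
PM10: row 180.1–307.9 (AQI 51–100). (100−51)·(254.6−180.1)/(307.9−180.1) + 51 = 49·74.5/127.8 + 51 ≈ 79.56 → 80.
PM2.5: 113.99 lies in 72.45–145.73, so I_lo=51, I_hi=100, C_lo=72.45, C_hi=145.73.
(100−51)/(145.73−72.45) × (113.99−72.45) + 51 = 49/73.28 × 41.54 + 51 ≈ 78.78 → 79.
CO: 22.65 ∈ [14.80, 28.02] ↔ index [101, 150].
101 + (22.65−14.80)·(150−101)/(28.02−14.80) = 101 + 7.85·49/13.22 ≈ 130.10, so AQI = 130.
Sub-indices: NO₂→139, O₃→234, PM10→80, PM2.5→79, CO→130. Ranked high→low: 234, 139, 130, 80, 79. Second-highest sub-index = 139.

139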